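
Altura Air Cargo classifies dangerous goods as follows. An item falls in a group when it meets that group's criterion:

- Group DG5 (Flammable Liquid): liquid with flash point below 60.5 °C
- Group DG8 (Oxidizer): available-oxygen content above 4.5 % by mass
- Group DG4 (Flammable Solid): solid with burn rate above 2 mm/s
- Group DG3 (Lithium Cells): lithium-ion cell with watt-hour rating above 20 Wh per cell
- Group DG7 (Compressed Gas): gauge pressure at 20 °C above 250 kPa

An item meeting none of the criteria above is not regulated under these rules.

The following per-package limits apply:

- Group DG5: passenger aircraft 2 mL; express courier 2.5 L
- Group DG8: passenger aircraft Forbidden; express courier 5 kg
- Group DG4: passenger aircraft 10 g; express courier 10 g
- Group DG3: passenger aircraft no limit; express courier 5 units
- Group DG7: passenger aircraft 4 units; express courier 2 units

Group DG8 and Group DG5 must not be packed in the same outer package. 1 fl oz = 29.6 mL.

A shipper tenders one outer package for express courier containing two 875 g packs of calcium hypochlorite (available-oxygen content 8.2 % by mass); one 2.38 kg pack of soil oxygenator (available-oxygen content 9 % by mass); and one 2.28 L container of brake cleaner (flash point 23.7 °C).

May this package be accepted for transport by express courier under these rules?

With available-oxygen content 8.2 % by mass (> 4.5 % by mass), the calcium hypochlorite falls in Group DG8.
The soil oxygenator has available-oxygen content 9 % by mass, which is > 4.5 % by mass, so it is Group DG8 (Oxidizer).
Flash point 23.7 °C meets the Group DG5 criterion (Flammable Liquid), so the brake cleaner is Group DG5.
Group DG8 net quantity: (two 875 g packs = 1.75 kg) + 2.38 kg = 4.13 kg.
4.13 kg is within the express courier limit of 5 kg for Group DG8.
Group DG5 quantity: 2.28 L.
2.28 L is within the express courier limit of 2.5 L for Group DG5.
Group DG8 and Group DG5 may not share an outer package.

No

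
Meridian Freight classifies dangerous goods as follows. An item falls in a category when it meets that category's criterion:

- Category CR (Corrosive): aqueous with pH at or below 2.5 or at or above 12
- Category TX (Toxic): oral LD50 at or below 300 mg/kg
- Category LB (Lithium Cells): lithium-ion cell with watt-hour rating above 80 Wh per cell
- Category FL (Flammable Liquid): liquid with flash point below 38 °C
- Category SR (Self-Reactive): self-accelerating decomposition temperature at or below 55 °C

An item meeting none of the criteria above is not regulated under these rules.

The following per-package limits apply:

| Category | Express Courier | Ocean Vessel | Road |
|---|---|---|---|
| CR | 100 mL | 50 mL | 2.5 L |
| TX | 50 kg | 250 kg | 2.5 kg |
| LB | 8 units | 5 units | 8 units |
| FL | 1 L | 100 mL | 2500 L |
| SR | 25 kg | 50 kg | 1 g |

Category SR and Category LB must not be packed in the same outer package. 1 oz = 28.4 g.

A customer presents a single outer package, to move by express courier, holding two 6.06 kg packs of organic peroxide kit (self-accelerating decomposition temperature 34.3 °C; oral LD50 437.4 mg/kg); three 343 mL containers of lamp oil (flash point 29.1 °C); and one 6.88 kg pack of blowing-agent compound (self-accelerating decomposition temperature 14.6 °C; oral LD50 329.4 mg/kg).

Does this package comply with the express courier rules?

No

With self-accelerating decomposition temperature 34.3 °C (≤ 55 °C), the organic peroxide kit falls in Category SR.
The lamp oil has flash point 29.1 °C, which is < 38 °C, so it is Category FL (Flammable Liquid).
The blowing-agent compound has self-accelerating decomposition temperature 14.6 °C, which is ≤ 55 °C, so it is Category SR (Self-Reactive).
Category FL quantity: three 343 mL containers = 1.029 L.
1.029 L exceeds the express courier limit of 1 L for Category FL.
Total Category SR: (two 6.06 kg packs = 12.12 kg) + 6.88 kg = 19 kg.
19 kg ≤ 25 kg (express courier limit, Category SR) — within limit.
The segregation rule (Category SR with Category LB) does not apply to Category FL with Category SR.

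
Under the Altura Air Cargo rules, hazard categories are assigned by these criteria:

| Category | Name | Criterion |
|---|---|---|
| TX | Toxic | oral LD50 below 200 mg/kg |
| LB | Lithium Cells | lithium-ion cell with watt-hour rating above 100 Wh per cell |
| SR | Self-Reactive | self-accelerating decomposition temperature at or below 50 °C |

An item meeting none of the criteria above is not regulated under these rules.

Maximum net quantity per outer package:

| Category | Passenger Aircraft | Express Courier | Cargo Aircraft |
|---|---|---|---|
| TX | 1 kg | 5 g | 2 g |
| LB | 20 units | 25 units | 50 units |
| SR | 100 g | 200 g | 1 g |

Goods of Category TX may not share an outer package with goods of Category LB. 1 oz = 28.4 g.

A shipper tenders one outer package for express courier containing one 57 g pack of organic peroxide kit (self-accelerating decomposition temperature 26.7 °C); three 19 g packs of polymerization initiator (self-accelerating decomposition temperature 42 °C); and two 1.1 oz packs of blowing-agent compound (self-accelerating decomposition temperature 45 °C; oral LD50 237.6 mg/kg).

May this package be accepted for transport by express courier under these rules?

Yes

Organic peroxide kit: self-accelerating decomposition temperature 26.7 °C ≤ 50 °C → Category SR (Self-Reactive).
With self-accelerating decomposition temperature 42 °C (≤ 50 °C), the polymerization initiator falls in Category SR.
Blowing-agent compound: self-accelerating decomposition temperature 45 °C ≤ 50 °C → Category SR (Self-Reactive).
Category SR net quantity: 57 g + (three 19 g packs = 57 g) + (two 1.1 oz packs = 62.48 g) = 176.48 g.
176.48 g ≤ 200 g (express courier limit, Category SR) — within limit.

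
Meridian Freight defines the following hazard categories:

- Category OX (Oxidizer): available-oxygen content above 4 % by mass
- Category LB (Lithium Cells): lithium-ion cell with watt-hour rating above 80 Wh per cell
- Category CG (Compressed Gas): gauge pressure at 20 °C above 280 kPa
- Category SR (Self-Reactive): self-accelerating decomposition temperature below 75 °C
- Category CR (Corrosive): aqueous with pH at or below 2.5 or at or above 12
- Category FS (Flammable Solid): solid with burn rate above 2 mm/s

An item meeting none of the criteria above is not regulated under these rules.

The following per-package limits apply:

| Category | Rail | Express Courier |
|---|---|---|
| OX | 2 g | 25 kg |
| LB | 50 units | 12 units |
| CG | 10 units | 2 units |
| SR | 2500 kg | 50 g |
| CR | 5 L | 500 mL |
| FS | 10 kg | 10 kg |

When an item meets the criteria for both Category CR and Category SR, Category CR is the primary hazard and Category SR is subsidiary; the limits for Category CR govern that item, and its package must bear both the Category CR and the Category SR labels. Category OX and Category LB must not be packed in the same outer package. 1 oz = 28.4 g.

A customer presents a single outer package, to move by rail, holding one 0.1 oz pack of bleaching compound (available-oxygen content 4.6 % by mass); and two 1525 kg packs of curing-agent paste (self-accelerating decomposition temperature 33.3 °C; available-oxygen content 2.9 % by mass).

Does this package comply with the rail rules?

Bleaching compound: available-oxygen content 4.6 % by mass > 4 % by mass → Category OX (Oxidizer).
Curing-agent paste: self-accelerating decomposition temperature 33.3 °C < 75 °C → Category SR (Self-Reactive).
Category OX quantity: one 0.1 oz pack = 2.84 g.
That exceeds the Category OX rail limit of 2 g.
Category SR quantity: two 1525 kg packs = 3050 kg.
That exceeds the Category SR rail limit of 2500 kg.
The segregation rule (Category OX with Category LB) does not apply to Category OX with Category SR.

No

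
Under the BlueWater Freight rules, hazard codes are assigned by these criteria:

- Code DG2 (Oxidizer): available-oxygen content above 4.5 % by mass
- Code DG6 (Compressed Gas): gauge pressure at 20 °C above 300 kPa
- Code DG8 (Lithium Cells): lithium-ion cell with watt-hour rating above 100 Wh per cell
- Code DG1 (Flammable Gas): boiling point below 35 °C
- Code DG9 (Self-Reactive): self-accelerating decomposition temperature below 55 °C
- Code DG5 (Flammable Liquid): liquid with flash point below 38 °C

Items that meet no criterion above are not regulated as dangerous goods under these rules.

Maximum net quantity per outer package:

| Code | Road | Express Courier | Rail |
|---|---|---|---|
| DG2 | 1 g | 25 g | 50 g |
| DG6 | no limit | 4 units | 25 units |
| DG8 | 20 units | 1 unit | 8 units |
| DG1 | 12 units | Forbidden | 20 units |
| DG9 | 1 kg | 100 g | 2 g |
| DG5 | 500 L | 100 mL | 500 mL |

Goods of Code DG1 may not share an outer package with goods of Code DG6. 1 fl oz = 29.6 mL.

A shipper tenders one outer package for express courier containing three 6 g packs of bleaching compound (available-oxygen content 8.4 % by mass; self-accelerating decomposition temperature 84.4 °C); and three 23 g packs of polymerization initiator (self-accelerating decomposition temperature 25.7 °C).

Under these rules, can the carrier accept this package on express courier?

Yes

Bleaching compound: available-oxygen content 8.4 % by mass > 4.5 % by mass → Code DG2 (Oxidizer).
With self-accelerating decomposition temperature 25.7 °C (< 55 °C), the polymerization initiator falls in Code DG9.
Code DG9 quantity: three 23 g packs = 69 g.
That is within the Code DG9 express courier limit of 100 g.
Code DG2 quantity: three 6 g packs = 18 g.
18 g is within the express courier limit of 25 g for Code DG2.
The segregation rule (Code DG1 with Code DG6) does not apply to Code DG9 with Code DG2.
Every hazard code is within its express courier limit and no segregation rule is violated.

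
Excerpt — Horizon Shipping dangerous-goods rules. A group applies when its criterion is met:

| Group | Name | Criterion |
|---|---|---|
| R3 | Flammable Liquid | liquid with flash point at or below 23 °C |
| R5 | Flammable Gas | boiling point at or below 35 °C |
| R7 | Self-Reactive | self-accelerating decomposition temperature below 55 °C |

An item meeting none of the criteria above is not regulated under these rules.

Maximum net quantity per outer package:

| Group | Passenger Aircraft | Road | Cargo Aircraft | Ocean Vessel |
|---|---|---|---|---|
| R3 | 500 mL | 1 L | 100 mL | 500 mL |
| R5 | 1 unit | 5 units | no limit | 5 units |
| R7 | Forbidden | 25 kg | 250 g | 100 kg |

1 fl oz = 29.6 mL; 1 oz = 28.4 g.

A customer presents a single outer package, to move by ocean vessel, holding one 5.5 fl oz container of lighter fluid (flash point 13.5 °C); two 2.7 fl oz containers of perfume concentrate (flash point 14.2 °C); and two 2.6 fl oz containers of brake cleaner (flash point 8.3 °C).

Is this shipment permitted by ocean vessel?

Yes

With flash point 13.5 °C (≤ 23 °C), the lighter fluid falls in Group R3.
Perfume concentrate: flash point 14.2 °C ≤ 23 °C → Group R3 (Flammable Liquid).
Flash point 8.3 °C meets the Group R3 criterion (Flammable Liquid), so the brake cleaner is Group R3.
Total Group R3: (one 5.5 fl oz container = 162.8 mL) + (two 2.7 fl oz containers = 159.84 mL) + (two 2.6 fl oz containers = 153.92 mL) = 476.56 mL.
That is within the Group R3 ocean vessel limit of 500 mL.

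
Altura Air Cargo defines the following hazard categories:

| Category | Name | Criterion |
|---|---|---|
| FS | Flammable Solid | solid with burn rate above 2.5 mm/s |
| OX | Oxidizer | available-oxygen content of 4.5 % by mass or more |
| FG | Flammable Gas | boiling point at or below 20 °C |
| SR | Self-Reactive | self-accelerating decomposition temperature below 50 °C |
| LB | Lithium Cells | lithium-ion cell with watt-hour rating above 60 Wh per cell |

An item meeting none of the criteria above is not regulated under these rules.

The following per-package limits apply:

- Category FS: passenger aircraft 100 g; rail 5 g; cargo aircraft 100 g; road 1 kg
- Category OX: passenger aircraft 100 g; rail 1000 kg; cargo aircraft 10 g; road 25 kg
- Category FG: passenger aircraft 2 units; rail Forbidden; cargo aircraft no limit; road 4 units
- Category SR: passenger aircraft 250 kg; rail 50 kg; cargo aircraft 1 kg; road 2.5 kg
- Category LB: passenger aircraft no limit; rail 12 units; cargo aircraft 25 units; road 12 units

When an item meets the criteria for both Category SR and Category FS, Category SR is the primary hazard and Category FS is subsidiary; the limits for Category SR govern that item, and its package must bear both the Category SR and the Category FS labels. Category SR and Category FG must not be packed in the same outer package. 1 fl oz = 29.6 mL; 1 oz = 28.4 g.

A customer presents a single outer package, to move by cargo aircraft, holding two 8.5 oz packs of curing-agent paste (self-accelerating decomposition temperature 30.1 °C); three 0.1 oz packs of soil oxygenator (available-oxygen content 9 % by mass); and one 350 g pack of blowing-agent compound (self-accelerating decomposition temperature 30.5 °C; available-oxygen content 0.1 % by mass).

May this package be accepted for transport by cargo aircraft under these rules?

Self-accelerating decomposition temperature 30.1 °C meets the Category SR criterion (Self-Reactive), so the curing-agent paste is Category SR.
Available-oxygen content 9 % by mass meets the Category OX criterion (Oxidizer), so the soil oxygenator is Category OX.
With self-accelerating decomposition temperature 30.5 °C (< 50 °C), the blowing-agent compound falls in Category SR.
Total Category SR: (two 8.5 oz packs = 482.8 g) + 350 g = 832.8 g.
832.8 g ≤ 1 kg (cargo aircraft limit, Category SR) — within limit.
Category OX quantity: three 0.1 oz packs = 8.52 g.
8.52 g is within the cargo aircraft limit of 10 g for Category OX.
The segregation rule (Category SR with Category FG) does not apply to Category SR with Category OX.
Every hazard category is within its cargo aircraft limit and no segregation rule is violated.

Yes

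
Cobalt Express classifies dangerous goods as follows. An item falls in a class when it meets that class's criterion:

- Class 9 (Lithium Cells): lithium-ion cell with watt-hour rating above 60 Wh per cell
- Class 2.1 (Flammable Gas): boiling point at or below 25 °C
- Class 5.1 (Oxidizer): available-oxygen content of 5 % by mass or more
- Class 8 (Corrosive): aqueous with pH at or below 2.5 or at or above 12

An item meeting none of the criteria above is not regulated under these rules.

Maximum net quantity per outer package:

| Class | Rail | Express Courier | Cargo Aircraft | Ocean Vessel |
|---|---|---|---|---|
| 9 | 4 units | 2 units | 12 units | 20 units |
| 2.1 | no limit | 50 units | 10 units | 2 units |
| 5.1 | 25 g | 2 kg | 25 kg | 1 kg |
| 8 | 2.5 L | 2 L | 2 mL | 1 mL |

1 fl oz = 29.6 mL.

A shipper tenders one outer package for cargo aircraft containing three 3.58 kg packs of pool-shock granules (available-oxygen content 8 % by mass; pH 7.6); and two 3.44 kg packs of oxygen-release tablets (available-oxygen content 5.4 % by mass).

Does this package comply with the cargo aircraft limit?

Available-oxygen content 8 % by mass meets the Class 5.1 criterion (Oxidizer), so the pool-shock granules are Class 5.1.
Available-oxygen content 5.4 % by mass meets the Class 5.1 criterion (Oxidizer), so the oxygen-release tablets are Class 5.1.
Class 5.1 net quantity: (three 3.58 kg packs = 10.74 kg) + (two 3.44 kg packs = 6.88 kg) = 17.62 kg.
17.62 kg ≤ 25 kg (cargo aircraft limit, Class 5.1) — within limit.

Yes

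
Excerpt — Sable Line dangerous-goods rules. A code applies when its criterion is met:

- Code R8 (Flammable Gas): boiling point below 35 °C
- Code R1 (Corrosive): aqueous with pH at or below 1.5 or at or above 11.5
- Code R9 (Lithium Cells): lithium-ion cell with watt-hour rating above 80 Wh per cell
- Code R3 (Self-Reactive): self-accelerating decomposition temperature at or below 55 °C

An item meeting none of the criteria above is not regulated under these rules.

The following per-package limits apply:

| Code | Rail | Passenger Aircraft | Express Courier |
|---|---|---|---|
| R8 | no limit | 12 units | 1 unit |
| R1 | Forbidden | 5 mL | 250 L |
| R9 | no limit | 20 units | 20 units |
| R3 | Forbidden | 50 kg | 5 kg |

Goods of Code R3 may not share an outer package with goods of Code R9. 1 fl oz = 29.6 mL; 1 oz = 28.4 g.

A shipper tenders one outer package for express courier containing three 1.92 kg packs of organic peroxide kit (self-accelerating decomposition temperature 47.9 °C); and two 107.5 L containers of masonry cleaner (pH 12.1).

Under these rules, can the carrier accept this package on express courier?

No

Organic peroxide kit: self-accelerating decomposition temperature 47.9 °C ≤ 55 °C → Code R3 (Self-Reactive).
The masonry cleaner has pH 12.1, which is ≥ 11.5, so it is Code R1 (Corrosive).
Code R3 quantity: three 1.92 kg packs = 5.76 kg.
5.76 kg exceeds the express courier limit of 5 kg for Code R3.
Code R1 quantity: two 107.5 L containers = 215 L.
215 L ≤ 250 L (express courier limit, Code R1) — within limit.
The segregation rule (Code R3 with Code R9) does not apply to Code R3 with Code R1.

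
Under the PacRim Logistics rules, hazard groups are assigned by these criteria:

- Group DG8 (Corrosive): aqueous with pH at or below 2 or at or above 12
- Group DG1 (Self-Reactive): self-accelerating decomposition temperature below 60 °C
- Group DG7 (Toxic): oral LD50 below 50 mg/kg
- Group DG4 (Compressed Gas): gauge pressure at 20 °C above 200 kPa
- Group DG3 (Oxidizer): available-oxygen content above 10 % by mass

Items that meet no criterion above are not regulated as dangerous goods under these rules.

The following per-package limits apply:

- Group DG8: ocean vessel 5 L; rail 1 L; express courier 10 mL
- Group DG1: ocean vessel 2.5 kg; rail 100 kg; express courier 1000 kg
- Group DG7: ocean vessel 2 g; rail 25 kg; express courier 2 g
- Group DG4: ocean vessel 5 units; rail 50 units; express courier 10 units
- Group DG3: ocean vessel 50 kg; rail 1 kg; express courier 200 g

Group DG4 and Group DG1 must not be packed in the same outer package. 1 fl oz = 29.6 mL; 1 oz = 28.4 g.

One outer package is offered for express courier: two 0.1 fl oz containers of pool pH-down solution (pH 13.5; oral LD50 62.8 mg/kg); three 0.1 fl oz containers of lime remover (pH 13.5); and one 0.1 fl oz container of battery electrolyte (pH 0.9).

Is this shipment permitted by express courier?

No

pH 13.5 meets the Group DG8 criterion (Corrosive), so the pool pH-down solution is Group DG8.
With pH 13.5 (≥ 12), the lime remover falls in Group DG8.
With pH 0.9 (≤ 2), the battery electrolyte falls in Group DG8.
Total Group DG8: (two 0.1 fl oz containers = 5.92 mL) + (three 0.1 fl oz containers = 8.88 mL) + (one 0.1 fl oz container = 2.96 mL) = 17.76 mL.
17.76 mL exceeds the express courier limit of 10 mL for Group DG8.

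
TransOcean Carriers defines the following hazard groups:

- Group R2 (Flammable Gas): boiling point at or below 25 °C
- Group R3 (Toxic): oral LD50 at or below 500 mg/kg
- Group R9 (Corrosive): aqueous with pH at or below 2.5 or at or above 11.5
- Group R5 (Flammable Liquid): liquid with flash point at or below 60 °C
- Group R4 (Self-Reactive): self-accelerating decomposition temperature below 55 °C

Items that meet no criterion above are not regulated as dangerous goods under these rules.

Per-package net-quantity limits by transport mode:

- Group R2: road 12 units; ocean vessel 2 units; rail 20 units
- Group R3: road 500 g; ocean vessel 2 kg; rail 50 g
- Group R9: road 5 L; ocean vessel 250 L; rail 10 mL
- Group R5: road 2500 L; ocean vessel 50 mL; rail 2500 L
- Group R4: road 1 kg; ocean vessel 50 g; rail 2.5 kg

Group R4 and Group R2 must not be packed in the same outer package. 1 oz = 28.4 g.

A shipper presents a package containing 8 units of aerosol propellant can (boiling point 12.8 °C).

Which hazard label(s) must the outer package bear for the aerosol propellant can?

Group R2

With boiling point 12.8 °C (≤ 25 °C), the aerosol propellant can falls in Group R2.
Only the Group R2 label is required.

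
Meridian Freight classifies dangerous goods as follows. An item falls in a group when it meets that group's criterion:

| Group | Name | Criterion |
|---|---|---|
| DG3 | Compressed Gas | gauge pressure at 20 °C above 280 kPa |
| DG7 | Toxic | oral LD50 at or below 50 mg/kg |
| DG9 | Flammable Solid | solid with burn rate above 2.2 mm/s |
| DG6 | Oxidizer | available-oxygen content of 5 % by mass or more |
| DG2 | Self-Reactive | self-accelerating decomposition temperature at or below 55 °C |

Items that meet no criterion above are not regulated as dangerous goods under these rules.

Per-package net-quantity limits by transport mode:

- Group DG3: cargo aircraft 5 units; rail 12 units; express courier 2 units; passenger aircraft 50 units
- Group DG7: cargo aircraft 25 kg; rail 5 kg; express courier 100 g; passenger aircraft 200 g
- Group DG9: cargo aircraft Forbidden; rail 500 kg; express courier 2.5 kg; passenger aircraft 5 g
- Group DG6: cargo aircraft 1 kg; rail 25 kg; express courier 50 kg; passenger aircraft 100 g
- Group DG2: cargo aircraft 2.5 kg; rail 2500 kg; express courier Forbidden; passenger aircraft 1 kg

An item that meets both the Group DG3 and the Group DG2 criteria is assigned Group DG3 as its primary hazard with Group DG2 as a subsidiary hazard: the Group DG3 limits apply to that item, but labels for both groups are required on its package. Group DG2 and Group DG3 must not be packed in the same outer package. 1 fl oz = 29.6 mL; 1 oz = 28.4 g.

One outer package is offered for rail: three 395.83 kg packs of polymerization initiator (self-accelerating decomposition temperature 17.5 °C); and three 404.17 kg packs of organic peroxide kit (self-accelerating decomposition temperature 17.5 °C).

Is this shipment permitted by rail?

Self-accelerating decomposition temperature 17.5 °C meets the Group DG2 criterion (Self-Reactive), so the polymerization initiator is Group DG2.
Organic peroxide kit: self-accelerating decomposition temperature 17.5 °C ≤ 55 °C → Group DG2 (Self-Reactive).
Total Group DG2: (three 395.83 kg packs = 1187.49 kg) + (three 404.17 kg packs = 1212.51 kg) = 2400 kg.
2400 kg ≤ 2500 kg (rail limit, Group DG2) — within limit.

Yes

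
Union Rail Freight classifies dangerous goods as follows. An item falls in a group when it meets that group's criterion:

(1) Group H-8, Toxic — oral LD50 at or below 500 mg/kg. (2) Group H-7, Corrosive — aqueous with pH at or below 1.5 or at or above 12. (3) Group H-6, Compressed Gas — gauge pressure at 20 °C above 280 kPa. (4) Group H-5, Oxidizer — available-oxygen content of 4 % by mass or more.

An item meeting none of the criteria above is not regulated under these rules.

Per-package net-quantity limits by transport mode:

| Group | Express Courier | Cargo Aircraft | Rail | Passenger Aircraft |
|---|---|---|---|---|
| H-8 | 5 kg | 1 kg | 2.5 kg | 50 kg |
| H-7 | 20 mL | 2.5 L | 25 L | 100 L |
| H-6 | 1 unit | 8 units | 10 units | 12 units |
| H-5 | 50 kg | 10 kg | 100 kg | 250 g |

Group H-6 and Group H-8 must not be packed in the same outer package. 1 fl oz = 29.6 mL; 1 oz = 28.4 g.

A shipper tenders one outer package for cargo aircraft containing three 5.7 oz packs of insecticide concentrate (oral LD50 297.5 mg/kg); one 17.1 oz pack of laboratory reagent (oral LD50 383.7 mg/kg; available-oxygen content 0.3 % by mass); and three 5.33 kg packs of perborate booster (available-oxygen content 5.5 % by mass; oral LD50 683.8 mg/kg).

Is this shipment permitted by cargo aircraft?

The insecticide concentrate has oral LD50 297.5 mg/kg, which is ≤ 500 mg/kg, so it is Group H-8 (Toxic).
Oral LD50 383.7 mg/kg meets the Group H-8 criterion (Toxic), so the laboratory reagent is Group H-8.
Available-oxygen content 5.5 % by mass meets the Group H-5 criterion (Oxidizer), so the perborate booster is Group H-5.
Total Group H-8: (three 5.7 oz packs = 485.64 g) + (one 17.1 oz pack = 485.64 g) = 971.28 g.
971.28 g is within the cargo aircraft limit of 1 kg for Group H-8.
Group H-5 quantity: three 5.33 kg packs = 15.99 kg.
15.99 kg exceeds the cargo aircraft limit of 10 kg for Group H-5.
The segregation rule (Group H-6 with Group H-8) does not apply to Group H-8 with Group H-5.

No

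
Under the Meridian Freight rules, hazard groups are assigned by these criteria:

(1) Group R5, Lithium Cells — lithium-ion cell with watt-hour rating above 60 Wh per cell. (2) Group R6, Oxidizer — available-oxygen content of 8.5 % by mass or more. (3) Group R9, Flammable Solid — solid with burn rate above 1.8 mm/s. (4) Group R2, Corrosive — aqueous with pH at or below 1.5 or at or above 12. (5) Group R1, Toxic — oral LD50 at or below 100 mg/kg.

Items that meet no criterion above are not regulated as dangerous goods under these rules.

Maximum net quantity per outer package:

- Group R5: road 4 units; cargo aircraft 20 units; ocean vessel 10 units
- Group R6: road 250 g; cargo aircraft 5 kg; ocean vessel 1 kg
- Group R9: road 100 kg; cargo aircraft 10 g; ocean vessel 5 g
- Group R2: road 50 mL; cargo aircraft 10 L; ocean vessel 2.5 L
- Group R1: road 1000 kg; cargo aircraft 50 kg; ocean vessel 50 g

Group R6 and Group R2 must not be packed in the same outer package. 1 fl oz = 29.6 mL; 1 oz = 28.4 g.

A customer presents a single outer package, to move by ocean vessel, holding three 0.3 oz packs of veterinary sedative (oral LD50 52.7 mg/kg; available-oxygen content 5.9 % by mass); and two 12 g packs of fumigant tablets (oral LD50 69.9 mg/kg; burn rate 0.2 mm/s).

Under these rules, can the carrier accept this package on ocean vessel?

With oral LD50 52.7 mg/kg (≤ 100 mg/kg), the veterinary sedative falls in Group R1.
With oral LD50 69.9 mg/kg (≤ 100 mg/kg), the fumigant tablets fall in Group R1.
Group R1 net quantity: (three 0.3 oz packs = 25.56 g) + (two 12 g packs = 24 g) = 49.56 g.
49.56 g ≤ 50 g (ocean vessel limit, Group R1) — within limit.

Yes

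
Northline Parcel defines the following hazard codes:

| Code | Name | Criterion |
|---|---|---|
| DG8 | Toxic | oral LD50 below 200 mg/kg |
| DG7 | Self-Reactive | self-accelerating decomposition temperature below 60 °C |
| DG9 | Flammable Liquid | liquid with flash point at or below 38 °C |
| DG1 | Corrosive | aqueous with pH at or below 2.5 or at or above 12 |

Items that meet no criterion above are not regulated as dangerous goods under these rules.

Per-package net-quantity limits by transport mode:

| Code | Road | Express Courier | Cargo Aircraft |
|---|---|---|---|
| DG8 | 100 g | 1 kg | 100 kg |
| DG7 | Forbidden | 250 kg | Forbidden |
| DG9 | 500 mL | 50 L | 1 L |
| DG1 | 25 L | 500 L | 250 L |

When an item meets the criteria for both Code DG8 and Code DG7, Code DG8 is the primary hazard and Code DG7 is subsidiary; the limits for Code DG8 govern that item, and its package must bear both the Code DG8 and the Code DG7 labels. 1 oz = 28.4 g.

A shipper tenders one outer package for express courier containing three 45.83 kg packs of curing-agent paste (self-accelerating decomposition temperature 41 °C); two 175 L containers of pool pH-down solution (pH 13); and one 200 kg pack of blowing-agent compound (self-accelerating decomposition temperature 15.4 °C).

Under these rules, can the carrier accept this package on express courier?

With self-accelerating decomposition temperature 41 °C (< 60 °C), the curing-agent paste falls in Code DG7.
pH 13 meets the Code DG1 criterion (Corrosive), so the pool pH-down solution is Code DG1.
With self-accelerating decomposition temperature 15.4 °C (< 60 °C), the blowing-agent compound falls in Code DG7.
Code DG1 quantity: two 175 L containers = 350 L.
That is within the Code DG1 express courier limit of 500 L.
Total Code DG7: (three 45.83 kg packs = 137.49 kg) + 200 kg = 337.49 kg.
337.49 kg > 250 kg (express courier limit, Code DG7) — over the limit.

No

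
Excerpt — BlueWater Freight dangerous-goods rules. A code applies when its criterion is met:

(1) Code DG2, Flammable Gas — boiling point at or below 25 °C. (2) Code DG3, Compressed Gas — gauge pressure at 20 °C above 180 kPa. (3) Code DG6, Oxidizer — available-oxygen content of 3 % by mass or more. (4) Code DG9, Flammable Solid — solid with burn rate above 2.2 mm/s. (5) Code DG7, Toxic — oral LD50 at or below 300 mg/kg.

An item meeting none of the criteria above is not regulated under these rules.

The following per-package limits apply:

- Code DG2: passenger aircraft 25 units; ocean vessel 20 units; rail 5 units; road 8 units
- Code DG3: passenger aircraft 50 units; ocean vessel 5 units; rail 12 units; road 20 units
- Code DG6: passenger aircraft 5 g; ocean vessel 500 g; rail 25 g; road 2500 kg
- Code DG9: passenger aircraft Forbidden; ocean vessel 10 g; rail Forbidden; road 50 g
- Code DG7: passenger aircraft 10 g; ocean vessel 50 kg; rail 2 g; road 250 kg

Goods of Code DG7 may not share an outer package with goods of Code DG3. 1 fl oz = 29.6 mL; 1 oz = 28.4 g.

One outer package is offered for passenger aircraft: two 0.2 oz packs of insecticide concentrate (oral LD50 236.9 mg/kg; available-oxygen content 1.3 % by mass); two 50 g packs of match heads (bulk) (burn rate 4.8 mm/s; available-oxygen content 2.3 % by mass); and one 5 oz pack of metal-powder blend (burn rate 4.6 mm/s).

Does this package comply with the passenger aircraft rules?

Oral LD50 236.9 mg/kg meets the Code DG7 criterion (Toxic), so the insecticide concentrate is Code DG7.
Match heads (bulk): burn rate 4.8 mm/s > 2.2 mm/s → Code DG9 (Flammable Solid).
With burn rate 4.6 mm/s (> 2.2 mm/s), the metal-powder blend falls in Code DG9.
Total Code DG9: (two 50 g packs = 100 g) + (one 5 oz pack = 142 g) = 242 g.
By passenger aircraft, Code DG9 is Forbidden regardless of quantity.
Code DG7 quantity: two 0.2 oz packs = 11.36 g.
11.36 g > 10 g (passenger aircraft limit, Code DG7) — over the limit.
The segregation rule (Code DG7 with Code DG3) does not apply to Code DG9 with Code DG7.

No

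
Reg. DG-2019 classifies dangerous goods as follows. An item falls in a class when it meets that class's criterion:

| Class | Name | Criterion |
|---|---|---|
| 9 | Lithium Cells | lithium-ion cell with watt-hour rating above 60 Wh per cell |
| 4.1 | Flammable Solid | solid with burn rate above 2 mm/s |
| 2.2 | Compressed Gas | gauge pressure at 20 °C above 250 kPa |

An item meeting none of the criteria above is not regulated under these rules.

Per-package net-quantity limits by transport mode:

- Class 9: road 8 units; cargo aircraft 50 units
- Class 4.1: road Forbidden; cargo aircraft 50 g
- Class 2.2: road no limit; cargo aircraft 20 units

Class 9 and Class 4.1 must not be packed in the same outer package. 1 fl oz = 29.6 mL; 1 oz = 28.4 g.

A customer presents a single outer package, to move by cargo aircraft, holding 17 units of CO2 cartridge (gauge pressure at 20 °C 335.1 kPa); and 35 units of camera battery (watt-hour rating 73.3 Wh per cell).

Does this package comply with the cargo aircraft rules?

With gauge pressure at 20 °C 335.1 kPa (> 250 kPa), the CO2 cartridge falls in Class 2.2.
Camera battery: watt-hour rating 73.3 Wh per cell > 60 Wh per cell → Class 9 (Lithium Cells).
Class 9 quantity: 35 units.
35 units ≤ 50 units (cargo aircraft limit, Class 9) — within limit.
Class 2.2 quantity: 17 units.
17 units ≤ 20 units (cargo aircraft limit, Class 2.2) — within limit.
The segregation rule (Class 9 with Class 4.1) does not apply to Class 9 with Class 2.2.
Every hazard class is within its cargo aircraft limit and no segregation rule is violated.

Yes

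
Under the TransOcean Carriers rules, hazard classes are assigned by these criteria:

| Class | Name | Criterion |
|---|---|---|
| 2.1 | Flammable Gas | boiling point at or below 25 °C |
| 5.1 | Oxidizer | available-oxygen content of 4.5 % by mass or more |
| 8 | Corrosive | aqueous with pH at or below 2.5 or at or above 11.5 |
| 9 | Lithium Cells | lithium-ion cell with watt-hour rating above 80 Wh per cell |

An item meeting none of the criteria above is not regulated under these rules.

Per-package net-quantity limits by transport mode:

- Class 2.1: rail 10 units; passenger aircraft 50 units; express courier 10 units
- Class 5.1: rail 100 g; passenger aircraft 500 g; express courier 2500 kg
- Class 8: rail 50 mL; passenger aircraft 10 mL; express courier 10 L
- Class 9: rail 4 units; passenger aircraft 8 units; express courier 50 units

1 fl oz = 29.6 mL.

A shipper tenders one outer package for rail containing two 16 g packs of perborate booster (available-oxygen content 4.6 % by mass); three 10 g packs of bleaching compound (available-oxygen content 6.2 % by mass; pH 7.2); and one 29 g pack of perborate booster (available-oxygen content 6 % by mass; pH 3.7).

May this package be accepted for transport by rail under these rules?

Yes

With available-oxygen content 4.6 % by mass (≥ 4.5 % by mass), the perborate booster falls in Class 5.1.
Bleaching compound: available-oxygen content 6.2 % by mass ≥ 4.5 % by mass → Class 5.1 (Oxidizer).
Perborate booster: available-oxygen content 6 % by mass ≥ 4.5 % by mass → Class 5.1 (Oxidizer).
Class 5.1 net quantity: (two 16 g packs = 32 g) + (three 10 g packs = 30 g) + 29 g = 91 g.
91 g is within the rail limit of 100 g for Class 5.1.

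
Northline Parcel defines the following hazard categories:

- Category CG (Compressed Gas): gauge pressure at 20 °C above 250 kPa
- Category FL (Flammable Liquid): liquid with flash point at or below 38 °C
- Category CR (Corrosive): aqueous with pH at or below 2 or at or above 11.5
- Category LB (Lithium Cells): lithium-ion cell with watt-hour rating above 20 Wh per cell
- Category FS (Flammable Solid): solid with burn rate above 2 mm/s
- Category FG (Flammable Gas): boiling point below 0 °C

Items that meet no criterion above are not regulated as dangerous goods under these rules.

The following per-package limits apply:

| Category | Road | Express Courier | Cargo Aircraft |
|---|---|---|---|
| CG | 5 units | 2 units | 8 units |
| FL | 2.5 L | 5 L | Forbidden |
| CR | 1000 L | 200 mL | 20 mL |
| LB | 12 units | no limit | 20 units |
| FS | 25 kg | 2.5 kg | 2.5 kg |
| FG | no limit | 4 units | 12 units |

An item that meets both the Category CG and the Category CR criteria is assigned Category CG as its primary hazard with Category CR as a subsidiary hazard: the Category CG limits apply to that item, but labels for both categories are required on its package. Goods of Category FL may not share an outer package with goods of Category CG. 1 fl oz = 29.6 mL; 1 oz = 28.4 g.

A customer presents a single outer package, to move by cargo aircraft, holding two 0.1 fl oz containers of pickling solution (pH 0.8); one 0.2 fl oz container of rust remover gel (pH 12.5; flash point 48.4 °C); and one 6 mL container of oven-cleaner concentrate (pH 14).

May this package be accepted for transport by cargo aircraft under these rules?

With pH 0.8 (≤ 2), the pickling solution falls in Category CR.
Rust remover gel: pH 12.5 ≥ 11.5 → Category CR (Corrosive).
With pH 14 (≥ 11.5), the oven-cleaner concentrate falls in Category CR.
Category CR net quantity: (two 0.1 fl oz containers = 5.92 mL) + (one 0.2 fl oz container = 5.92 mL) + 6 mL = 17.84 mL.
17.84 mL ≤ 20 mL (cargo aircraft limit, Category CR) — within limit.

Yes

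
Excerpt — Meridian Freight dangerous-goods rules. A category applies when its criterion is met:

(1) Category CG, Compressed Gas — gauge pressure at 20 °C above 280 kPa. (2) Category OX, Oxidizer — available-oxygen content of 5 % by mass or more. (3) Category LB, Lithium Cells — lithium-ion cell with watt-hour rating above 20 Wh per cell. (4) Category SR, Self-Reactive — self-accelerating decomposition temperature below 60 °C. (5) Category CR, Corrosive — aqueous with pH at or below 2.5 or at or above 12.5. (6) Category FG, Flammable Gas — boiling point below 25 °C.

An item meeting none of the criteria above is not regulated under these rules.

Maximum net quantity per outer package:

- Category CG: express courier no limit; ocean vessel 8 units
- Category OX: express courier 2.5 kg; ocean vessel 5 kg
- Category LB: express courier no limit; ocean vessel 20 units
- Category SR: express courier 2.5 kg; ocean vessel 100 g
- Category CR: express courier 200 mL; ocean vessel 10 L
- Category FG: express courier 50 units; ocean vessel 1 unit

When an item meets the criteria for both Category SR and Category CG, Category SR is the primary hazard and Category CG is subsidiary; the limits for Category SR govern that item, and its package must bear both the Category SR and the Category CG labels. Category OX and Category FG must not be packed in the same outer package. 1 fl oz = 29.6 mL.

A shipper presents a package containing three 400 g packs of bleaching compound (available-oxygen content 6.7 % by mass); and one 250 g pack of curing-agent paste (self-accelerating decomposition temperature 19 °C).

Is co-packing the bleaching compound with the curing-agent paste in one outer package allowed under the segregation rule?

Yes

Available-oxygen content 6.7 % by mass meets the Category OX criterion (Oxidizer), so the bleaching compound is Category OX.
Curing-agent paste: self-accelerating decomposition temperature 19 °C < 60 °C → Category SR (Self-Reactive).
No segregation rule bars Category OX with Category SR.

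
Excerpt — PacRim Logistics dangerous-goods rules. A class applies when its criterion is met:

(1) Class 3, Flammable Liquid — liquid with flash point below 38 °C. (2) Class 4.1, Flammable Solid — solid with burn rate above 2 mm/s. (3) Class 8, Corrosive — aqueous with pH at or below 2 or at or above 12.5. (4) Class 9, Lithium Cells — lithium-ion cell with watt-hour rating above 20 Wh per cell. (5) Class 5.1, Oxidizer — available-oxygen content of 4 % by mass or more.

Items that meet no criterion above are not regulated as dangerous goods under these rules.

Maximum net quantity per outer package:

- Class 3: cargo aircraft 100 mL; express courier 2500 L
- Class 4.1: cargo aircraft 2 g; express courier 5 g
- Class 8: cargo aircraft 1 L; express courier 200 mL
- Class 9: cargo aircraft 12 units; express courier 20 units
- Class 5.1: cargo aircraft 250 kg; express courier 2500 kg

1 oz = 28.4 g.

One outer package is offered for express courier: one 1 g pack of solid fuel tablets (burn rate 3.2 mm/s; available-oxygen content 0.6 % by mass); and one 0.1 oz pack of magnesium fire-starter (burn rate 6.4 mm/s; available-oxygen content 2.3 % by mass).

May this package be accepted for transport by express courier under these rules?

Yes

With burn rate 3.2 mm/s (> 2 mm/s), the solid fuel tablets fall in Class 4.1.
With burn rate 6.4 mm/s (> 2 mm/s), the magnesium fire-starter falls in Class 4.1.
Total Class 4.1: 1 g + (one 0.1 oz pack = 2.84 g) = 3.84 g.
3.84 g is within the express courier limit of 5 g for Class 4.1.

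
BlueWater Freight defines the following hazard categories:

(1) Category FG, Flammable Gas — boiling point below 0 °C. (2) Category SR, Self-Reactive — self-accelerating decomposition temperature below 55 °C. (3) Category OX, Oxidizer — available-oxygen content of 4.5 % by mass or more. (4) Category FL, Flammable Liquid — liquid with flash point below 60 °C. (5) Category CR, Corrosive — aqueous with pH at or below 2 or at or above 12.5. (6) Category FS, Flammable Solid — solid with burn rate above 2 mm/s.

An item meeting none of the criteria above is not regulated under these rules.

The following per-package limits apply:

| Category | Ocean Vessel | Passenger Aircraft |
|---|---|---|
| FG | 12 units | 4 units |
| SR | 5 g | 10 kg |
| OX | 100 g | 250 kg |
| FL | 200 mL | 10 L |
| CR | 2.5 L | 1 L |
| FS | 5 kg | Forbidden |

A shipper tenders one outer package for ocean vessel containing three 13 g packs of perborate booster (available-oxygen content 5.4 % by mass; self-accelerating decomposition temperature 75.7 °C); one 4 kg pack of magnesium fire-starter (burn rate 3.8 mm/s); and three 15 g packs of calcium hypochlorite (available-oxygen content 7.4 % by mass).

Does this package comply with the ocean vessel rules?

Yes

The perborate booster has available-oxygen content 5.4 % by mass, which is ≥ 4.5 % by mass, so it is Category OX (Oxidizer).
Magnesium fire-starter: burn rate 3.8 mm/s > 2 mm/s → Category FS (Flammable Solid).
With available-oxygen content 7.4 % by mass (≥ 4.5 % by mass), the calcium hypochlorite falls in Category OX.
Category FS quantity: 4 kg.
4 kg ≤ 5 kg (ocean vessel limit, Category FS) — within limit.
Category OX net quantity: (three 13 g packs = 39 g) + (three 15 g packs = 45 g) = 84 g.
84 g is within the ocean vessel limit of 100 g for Category OX.
Every hazard category is within its ocean vessel limit and no segregation rule is violated.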